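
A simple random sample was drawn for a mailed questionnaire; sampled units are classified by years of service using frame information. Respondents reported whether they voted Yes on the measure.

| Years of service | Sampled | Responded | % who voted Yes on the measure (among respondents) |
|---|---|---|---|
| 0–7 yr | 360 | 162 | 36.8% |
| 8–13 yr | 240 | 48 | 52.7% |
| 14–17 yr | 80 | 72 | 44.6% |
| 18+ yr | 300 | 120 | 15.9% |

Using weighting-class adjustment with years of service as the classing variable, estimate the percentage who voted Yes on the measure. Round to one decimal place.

Response rates by class: 0–7 yr 162/360 = 45%, 8–13 yr 48/240 = 20%, 14–17 yr 72/80 = 90%, 18+ yr 120/300 = 40%.
Each respondent's weight = sampled/responded in their class; summing within a class gives n_sampled, so:
  0–7 yr: 360 × 36.8 = 13248
  8–13 yr: 240 × 52.7 = 12,648
  14–17 yr: 80 × 44.6 = 3568
  18+ yr: 300 × 15.9 = 4770
Adjusted estimate = 34,234 / 980 = 34.9327 → 34.9%.

34.9%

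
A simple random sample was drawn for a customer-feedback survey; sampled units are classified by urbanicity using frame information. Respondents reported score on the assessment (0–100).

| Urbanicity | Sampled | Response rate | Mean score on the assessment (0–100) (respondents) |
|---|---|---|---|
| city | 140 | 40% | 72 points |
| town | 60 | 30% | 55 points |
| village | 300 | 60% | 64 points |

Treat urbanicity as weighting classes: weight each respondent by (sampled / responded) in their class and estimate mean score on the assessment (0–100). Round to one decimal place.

With weight = n_sampled/n_responded per class, the weighted class total is n_sampled:
  city: 140 × 72 = 10,080
  town: 60 × 55 = 3300
  village: 300 × 64 = 19,200
Adjusted estimate = 32,580 / 500 = 65.16 → 65.2.

65.2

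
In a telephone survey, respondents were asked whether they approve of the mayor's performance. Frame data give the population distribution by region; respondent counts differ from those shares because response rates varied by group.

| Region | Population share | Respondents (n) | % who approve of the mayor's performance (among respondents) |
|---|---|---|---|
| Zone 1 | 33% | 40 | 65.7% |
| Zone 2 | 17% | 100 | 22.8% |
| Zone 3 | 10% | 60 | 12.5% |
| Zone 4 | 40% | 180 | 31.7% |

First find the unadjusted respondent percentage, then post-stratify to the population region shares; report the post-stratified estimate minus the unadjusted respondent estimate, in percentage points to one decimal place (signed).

Without adjustment, the pooled respondent share is:
  (40/380)×65.7 + (100/380)×22.8 + (60/380)×12.5 + (180/380)×31.7 = 29.9053%
Post-stratified estimate weights by population shares:
  0.33×65.7 + 0.17×22.8 + 0.1×12.5 + 0.4×31.7 = 39.487%
Difference = 39.487 − 29.9053 = 9.5817 pp.

+9.6 percentage points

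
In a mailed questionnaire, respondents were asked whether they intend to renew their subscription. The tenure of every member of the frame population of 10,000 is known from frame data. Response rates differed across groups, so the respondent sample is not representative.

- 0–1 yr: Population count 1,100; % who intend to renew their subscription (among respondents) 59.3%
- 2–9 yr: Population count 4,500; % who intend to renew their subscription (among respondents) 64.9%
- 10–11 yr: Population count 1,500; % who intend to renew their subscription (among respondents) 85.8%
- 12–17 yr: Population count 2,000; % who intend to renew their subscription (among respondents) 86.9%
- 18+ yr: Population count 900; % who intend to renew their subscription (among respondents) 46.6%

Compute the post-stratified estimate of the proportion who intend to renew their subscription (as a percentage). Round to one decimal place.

70.2%

Reweight to the known tenure distribution:
  0–1 yr: (1,100/10,000) × 59.3 = 6.523
  2–9 yr: (4,500/10,000) × 64.9 = 29.205
  10–11 yr: (1,500/10,000) × 85.8 = 12.87
  12–17 yr: (2,000/10,000) × 86.9 = 17.38
  18+ yr: (900/10,000) × 46.6 = 4.194
Post-stratified estimate = 70.172 → 70.2%.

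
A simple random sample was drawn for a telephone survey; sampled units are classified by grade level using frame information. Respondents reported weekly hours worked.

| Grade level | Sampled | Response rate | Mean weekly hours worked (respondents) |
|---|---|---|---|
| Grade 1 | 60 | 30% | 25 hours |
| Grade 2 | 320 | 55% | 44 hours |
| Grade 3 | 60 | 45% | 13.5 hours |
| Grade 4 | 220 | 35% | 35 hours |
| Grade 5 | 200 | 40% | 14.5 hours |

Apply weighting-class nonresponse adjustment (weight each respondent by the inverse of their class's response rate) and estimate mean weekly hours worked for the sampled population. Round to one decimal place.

31.4

Inverse-response-rate weighting restores each class to its sampled count, so class totals weight by n_sampled:
  Grade 1: 60 × 25 = 1500
  Grade 2: 320 × 44 = 14,080
  Grade 3: 60 × 13.5 = 810
  Grade 4: 220 × 35 = 7700
  Grade 5: 200 × 14.5 = 2900
Adjusted estimate = 26,990 / 860 = 31.3837 → 31.4.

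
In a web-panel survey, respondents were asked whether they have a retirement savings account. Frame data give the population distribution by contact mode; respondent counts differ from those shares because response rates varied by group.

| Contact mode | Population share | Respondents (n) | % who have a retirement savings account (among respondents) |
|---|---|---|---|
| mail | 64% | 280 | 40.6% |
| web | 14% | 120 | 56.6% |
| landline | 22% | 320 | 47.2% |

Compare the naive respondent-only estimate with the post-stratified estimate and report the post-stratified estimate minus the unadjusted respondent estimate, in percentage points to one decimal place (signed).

-1.9 percentage points

Without adjustment, the pooled respondent share is:
  (280/720)×40.6 + (120/720)×56.6 + (320/720)×47.2 = 46.2%
Reweighting by population contact mode shares:
  0.64×40.6 + 0.14×56.6 + 0.22×47.2 = 44.292%
Difference = 44.292 − 46.2 = -1.908 pp.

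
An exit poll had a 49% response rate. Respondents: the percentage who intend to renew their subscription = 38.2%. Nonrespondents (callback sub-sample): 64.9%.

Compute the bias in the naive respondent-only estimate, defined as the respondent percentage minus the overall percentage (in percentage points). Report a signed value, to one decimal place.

Nonresponse fraction = 1 − 0.49 = 0.51.
Bias = (nonresponse fraction) × (respondent percentage − nonrespondent percentage)
     = 0.51 × (38.2 − 64.9) = 0.51 × -26.7 = -13.617.

-13.6 percentage points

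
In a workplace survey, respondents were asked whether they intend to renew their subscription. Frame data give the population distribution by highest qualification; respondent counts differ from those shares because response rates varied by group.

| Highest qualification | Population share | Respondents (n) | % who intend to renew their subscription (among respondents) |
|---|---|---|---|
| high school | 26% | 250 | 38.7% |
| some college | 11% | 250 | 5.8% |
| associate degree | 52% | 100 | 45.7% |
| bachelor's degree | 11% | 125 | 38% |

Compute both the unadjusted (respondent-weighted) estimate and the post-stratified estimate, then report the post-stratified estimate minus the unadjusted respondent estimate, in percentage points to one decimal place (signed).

+10.4 percentage points

Without adjustment, the pooled respondent share is:
  (250/725)×38.7 + (250/725)×5.8 + (100/725)×45.7 + (125/725)×38 = 28.2%
Reweighting by population highest qualification shares:
  0.26×38.7 + 0.11×5.8 + 0.52×45.7 + 0.11×38 = 38.644%
Difference = 38.644 − 28.2 = 10.444 pp.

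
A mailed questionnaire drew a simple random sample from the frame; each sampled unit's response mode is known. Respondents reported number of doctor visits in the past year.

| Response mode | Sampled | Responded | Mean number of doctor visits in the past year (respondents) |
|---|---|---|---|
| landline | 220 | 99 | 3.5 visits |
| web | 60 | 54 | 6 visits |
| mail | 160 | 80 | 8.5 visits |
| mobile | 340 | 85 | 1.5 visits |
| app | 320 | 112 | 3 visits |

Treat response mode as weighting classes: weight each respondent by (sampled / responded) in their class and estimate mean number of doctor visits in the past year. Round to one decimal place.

3.6

Response rates by class: landline 99/220 = 45%, web 54/60 = 90%, mail 80/160 = 50%, mobile 85/340 = 25%, app 112/320 = 35%.
Each respondent's weight = sampled/responded in their class; summing within a class gives n_sampled, so:
  landline: 220 × 3.5 = 770
  web: 60 × 6 = 360
  mail: 160 × 8.5 = 1360
  mobile: 340 × 1.5 = 510
  app: 320 × 3 = 960
Adjusted estimate = 3960 / 1,100 = 3.6 → 3.6.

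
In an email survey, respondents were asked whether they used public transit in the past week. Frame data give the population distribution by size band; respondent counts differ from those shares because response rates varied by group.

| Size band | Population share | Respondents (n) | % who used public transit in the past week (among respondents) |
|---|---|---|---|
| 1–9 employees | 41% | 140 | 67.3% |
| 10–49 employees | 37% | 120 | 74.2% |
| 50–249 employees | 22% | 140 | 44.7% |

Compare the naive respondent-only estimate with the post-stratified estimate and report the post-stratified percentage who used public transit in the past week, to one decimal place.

64.9%

Without adjustment, the pooled respondent share is:
  (140/400)×67.3 + (120/400)×74.2 + (140/400)×44.7 = 61.46%
Post-stratifying to population shares instead:
  0.41×67.3 + 0.37×74.2 + 0.22×44.7 = 64.881%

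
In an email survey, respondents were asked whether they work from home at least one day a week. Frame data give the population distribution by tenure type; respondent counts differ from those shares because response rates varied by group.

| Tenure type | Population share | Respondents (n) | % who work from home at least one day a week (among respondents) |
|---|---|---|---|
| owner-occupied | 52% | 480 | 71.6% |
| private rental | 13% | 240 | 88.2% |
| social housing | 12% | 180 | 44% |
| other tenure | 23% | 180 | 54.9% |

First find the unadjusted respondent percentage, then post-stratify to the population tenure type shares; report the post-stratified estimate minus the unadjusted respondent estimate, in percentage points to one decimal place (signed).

-1.3 percentage points

Without adjustment, the pooled respondent share is:
  (480/1080)×71.6 + (240/1080)×88.2 + (180/1080)×44 + (180/1080)×54.9 = 67.9056%
Post-stratifying to population shares instead:
  0.52×71.6 + 0.13×88.2 + 0.12×44 + 0.23×54.9 = 66.605%
Difference = 66.605 − 67.9056 = -1.3006 pp.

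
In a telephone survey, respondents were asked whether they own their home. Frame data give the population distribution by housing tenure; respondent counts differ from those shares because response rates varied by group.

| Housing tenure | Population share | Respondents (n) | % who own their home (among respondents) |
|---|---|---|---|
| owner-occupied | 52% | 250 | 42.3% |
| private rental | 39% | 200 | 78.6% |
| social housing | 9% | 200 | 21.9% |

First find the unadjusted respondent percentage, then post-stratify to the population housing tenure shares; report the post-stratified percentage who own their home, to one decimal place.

Unadjusted (pooled respondent) estimate weights by respondent counts:
  (250/650)×42.3 + (200/650)×78.6 + (200/650)×21.9 = 47.1923%
Post-stratified estimate weights by population shares:
  0.52×42.3 + 0.39×78.6 + 0.09×21.9 = 54.621%

54.6%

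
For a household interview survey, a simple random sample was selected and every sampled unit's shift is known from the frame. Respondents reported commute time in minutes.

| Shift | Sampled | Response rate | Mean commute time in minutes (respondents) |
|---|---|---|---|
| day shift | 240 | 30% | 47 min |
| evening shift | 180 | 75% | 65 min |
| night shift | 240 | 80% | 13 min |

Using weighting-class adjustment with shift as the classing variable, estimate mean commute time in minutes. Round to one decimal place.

39.5

Weighting each respondent by the inverse class response rate inflates each class back to its sampled size, so the class weight is n_sampled:
  day shift: 240 × 47 = 11,280
  evening shift: 180 × 65 = 11,700
  night shift: 240 × 13 = 3120
Adjusted estimate = 26,100 / 660 = 39.5455 → 39.5.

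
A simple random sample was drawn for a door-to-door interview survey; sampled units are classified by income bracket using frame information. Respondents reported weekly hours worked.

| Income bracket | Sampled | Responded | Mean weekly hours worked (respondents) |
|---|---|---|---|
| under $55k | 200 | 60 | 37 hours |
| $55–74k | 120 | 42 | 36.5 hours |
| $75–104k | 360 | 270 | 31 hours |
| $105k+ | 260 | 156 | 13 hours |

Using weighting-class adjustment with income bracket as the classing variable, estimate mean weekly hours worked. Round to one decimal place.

Class response rates: under $55k 60/200 = 30%, $55–74k 42/120 = 35%, $75–104k 270/360 = 75%, $105k+ 156/260 = 60%.
Inverse-response-rate weighting restores each class to its sampled count, so class totals weight by n_sampled:
  under $55k: 200 × 37 = 7400
  $55–74k: 120 × 36.5 = 4380
  $75–104k: 360 × 31 = 11,160
  $105k+: 260 × 13 = 3380
Adjusted estimate = 26,320 / 940 = 28 → 28.0.

28.0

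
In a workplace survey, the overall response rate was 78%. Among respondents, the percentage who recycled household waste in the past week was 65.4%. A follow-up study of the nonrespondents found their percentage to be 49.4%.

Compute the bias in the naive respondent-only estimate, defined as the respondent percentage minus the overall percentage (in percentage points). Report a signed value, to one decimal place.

Nonresponse fraction = 1 − 0.78 = 0.22.
Bias = (nonresponse fraction) × (respondent percentage − nonrespondent percentage)
     = 0.22 × (65.4 − 49.4) = 0.22 × 16 = 3.52.

+3.5 percentage points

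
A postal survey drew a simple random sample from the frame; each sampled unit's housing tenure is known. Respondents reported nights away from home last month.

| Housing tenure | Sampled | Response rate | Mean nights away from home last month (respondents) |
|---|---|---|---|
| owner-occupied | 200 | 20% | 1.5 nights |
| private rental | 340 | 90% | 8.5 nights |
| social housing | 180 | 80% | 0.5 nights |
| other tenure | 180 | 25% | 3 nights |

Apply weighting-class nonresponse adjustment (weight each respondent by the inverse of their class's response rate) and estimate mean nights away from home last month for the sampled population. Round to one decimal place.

4.2

With weight = n_sampled/n_responded per class, the weighted class total is n_sampled:
  owner-occupied: 200 × 1.5 = 300
  private rental: 340 × 8.5 = 2890
  social housing: 180 × 0.5 = 90
  other tenure: 180 × 3 = 540
Adjusted estimate = 3820 / 900 = 4.24444 → 4.2.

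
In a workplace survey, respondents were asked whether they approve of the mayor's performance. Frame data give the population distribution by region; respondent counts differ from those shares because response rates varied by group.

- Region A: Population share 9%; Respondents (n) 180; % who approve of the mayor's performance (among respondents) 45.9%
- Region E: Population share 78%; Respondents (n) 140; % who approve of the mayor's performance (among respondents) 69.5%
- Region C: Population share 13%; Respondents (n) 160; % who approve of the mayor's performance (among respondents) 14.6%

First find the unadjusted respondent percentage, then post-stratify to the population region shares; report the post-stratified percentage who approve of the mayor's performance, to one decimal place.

60.2%

Naive respondent-only estimate (weights = respondent counts):
  (180/480)×45.9 + (140/480)×69.5 + (160/480)×14.6 = 42.35%
Reweighting by population region shares:
  0.09×45.9 + 0.78×69.5 + 0.13×14.6 = 60.239%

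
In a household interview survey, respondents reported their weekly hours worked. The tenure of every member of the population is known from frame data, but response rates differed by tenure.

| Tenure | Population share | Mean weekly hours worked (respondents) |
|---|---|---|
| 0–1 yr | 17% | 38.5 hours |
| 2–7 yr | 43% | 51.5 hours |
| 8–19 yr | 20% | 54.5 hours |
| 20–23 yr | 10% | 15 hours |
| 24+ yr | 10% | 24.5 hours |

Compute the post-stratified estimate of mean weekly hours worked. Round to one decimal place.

43.5

Weight each group's respondent value by its population share:
  0–1 yr: 0.17 × 38.5 = 6.545
  2–7 yr: 0.43 × 51.5 = 22.145
  8–19 yr: 0.2 × 54.5 = 10.9
  20–23 yr: 0.1 × 15 = 1.5
  24+ yr: 0.1 × 24.5 = 2.45
Post-stratified estimate = 43.54 → 43.5.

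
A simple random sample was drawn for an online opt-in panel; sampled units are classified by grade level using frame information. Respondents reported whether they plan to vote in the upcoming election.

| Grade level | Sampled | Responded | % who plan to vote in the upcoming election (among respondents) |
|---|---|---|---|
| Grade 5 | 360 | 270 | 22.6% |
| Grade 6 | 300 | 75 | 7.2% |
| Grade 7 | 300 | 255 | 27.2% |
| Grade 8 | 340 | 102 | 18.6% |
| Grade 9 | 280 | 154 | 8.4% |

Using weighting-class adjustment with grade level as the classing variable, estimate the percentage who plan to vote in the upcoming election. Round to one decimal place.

Response rates by class: Grade 5 270/360 = 75%, Grade 6 75/300 = 25%, Grade 7 255/300 = 85%, Grade 8 102/340 = 30%, Grade 9 154/280 = 55%.
With weight = n_sampled/n_responded per class, the weighted class total is n_sampled:
  Grade 5: 360 × 22.6 = 8136
  Grade 6: 300 × 7.2 = 2160
  Grade 7: 300 × 27.2 = 8160
  Grade 8: 340 × 18.6 = 6324
  Grade 9: 280 × 8.4 = 2352
Adjusted estimate = 27,132 / 1,580 = 17.1722 → 17.2%.

17.2%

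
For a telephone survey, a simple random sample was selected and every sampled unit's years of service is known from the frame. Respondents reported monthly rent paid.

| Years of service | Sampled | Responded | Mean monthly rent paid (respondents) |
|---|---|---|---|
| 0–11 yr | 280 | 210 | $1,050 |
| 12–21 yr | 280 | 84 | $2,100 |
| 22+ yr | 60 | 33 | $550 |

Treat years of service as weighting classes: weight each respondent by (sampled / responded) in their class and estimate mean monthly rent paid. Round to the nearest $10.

Class response rates: 0–11 yr 210/280 = 75%, 12–21 yr 84/280 = 30%, 22+ yr 33/60 = 55%.
Weighting each respondent by the inverse class response rate inflates each class back to its sampled size, so the class weight is n_sampled:
  0–11 yr: 280 × 1050 = 294,000
  12–21 yr: 280 × 2100 = 588,000
  22+ yr: 60 × 550 = 33,000
Adjusted estimate = 915,000 / 620 = 1475.81 → $1,480.

$1,480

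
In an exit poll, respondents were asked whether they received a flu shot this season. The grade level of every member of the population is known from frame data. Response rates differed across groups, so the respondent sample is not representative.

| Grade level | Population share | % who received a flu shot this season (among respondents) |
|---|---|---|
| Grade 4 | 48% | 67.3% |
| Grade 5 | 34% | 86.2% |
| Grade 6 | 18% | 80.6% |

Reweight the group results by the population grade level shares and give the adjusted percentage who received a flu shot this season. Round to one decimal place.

76.1%

Each cell contributes population-share × respondent value:
  Grade 4: 0.48 × 67.3 = 32.304
  Grade 5: 0.34 × 86.2 = 29.308
  Grade 6: 0.18 × 80.6 = 14.508
Post-stratified estimate = 76.12 → 76.1%.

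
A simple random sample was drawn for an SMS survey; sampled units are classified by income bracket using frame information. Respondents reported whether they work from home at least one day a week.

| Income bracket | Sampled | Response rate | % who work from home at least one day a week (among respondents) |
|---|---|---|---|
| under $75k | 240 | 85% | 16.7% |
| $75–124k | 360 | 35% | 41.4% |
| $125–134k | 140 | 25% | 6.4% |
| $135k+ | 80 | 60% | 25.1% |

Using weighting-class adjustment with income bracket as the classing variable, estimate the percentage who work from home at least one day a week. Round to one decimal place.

Each respondent's weight = sampled/responded in their class; summing within a class gives n_sampled, so:
  under $75k: 240 × 16.7 = 4008
  $75–124k: 360 × 41.4 = 14,904
  $125–134k: 140 × 6.4 = 896
  $135k+: 80 × 25.1 = 2008
Adjusted estimate = 21,816 / 820 = 26.6049 → 26.6%.

26.6%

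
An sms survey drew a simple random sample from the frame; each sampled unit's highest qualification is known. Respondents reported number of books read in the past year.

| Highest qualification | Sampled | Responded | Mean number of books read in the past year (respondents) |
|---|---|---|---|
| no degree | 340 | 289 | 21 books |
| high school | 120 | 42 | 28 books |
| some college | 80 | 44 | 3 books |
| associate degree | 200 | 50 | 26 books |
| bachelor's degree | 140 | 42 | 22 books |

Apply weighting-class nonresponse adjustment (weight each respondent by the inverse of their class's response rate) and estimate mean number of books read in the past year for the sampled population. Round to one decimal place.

Class response rates: no degree 289/340 = 85%, high school 42/120 = 35%, some college 44/80 = 55%, associate degree 50/200 = 25%, bachelor's degree 42/140 = 30%.
Weighting each respondent by the inverse class response rate inflates each class back to its sampled size, so the class weight is n_sampled:
  no degree: 340 × 21 = 7140
  high school: 120 × 28 = 3360
  some college: 80 × 3 = 240
  associate degree: 200 × 26 = 5200
  bachelor's degree: 140 × 22 = 3080
Adjusted estimate = 19,020 / 880 = 21.6136 → 21.6.

21.6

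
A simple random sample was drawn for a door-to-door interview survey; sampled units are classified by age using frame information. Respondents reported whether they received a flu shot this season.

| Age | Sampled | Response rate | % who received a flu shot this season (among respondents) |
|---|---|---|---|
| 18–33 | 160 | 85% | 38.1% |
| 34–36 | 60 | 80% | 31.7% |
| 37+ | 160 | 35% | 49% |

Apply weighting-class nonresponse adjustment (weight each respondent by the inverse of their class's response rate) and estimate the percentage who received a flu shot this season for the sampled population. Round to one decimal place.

Weighting each respondent by the inverse class response rate inflates each class back to its sampled size, so the class weight is n_sampled:
  18–33: 160 × 38.1 = 6096
  34–36: 60 × 31.7 = 1902
  37+: 160 × 49 = 7840
Adjusted estimate = 15,838 / 380 = 41.6789 → 41.7%.

41.7%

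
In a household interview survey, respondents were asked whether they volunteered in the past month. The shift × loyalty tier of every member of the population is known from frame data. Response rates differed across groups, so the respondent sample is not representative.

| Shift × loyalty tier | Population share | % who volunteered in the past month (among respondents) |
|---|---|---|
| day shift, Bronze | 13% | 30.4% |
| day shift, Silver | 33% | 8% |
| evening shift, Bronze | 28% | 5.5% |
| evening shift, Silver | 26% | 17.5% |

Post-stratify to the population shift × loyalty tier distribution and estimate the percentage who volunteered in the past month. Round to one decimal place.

12.7%

Each cell contributes population-share × respondent value:
  day shift, Bronze: 0.13 × 30.4 = 3.952
  day shift, Silver: 0.33 × 8 = 2.64
  evening shift, Bronze: 0.28 × 5.5 = 1.54
  evening shift, Silver: 0.26 × 17.5 = 4.55
Post-stratified estimate = 12.682 → 12.7%.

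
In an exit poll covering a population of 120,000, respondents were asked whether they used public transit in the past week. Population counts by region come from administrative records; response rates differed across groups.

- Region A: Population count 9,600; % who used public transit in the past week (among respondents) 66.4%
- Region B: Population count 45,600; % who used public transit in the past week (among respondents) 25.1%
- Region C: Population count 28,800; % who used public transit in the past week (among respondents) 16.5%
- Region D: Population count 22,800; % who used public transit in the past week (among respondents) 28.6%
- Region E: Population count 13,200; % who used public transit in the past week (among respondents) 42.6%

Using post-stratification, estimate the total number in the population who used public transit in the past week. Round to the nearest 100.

Apply each group's respondent rate to its population count:
  Region A: 9,600 × 66.4% = 6374.4
  Region B: 45,600 × 25.1% = 11445.6
  Region C: 28,800 × 16.5% = 4752
  Region D: 22,800 × 28.6% = 6520.8
  Region E: 13,200 × 42.6% = 5623.2
Estimated total = 34,716 → 34,700.

34,700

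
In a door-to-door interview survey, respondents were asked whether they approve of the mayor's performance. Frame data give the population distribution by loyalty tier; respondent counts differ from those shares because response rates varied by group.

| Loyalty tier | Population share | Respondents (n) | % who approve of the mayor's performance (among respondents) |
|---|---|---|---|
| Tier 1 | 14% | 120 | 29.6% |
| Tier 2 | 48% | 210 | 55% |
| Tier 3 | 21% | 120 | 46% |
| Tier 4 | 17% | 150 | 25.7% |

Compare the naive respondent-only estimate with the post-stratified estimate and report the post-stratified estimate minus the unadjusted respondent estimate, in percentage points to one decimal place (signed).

+3.8 percentage points

Without adjustment, the pooled respondent share is:
  (120/600)×29.6 + (210/600)×55 + (120/600)×46 + (150/600)×25.7 = 40.795%
Post-stratifying to population shares instead:
  0.14×29.6 + 0.48×55 + 0.21×46 + 0.17×25.7 = 44.573%
Difference = 44.573 − 40.795 = 3.778 pp.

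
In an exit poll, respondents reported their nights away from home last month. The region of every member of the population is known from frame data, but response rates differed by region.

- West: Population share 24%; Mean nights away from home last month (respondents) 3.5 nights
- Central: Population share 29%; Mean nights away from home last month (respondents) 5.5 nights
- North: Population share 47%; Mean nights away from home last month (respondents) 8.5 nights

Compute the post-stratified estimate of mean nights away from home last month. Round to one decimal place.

6.4

Each cell contributes population-share × respondent value:
  West: 0.24 × 3.5 = 0.84
  Central: 0.29 × 5.5 = 1.595
  North: 0.47 × 8.5 = 3.995
Post-stratified estimate = 6.43 → 6.4.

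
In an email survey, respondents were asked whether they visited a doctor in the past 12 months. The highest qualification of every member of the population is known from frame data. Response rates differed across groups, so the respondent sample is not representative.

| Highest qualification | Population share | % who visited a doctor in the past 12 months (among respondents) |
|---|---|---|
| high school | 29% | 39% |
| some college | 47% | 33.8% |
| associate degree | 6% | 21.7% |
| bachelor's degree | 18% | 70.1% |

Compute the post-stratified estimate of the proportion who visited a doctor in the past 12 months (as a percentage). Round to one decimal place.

Each cell contributes population-share × respondent value:
  high school: 0.29 × 39 = 11.31
  some college: 0.47 × 33.8 = 15.886
  associate degree: 0.06 × 21.7 = 1.302
  bachelor's degree: 0.18 × 70.1 = 12.618
Post-stratified estimate = 41.116 → 41.1%.

41.1%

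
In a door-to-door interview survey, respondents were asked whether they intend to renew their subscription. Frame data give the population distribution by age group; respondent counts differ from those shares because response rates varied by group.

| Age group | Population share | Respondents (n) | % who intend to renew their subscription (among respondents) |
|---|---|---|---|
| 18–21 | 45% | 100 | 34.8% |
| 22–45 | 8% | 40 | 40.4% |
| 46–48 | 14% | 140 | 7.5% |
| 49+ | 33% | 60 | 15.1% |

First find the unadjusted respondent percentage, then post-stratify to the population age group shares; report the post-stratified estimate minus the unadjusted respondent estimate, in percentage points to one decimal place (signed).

+4.2 percentage points

Without adjustment, the pooled respondent share is:
  (100/340)×34.8 + (40/340)×40.4 + (140/340)×7.5 + (60/340)×15.1 = 20.7412%
Post-stratifying to population shares instead:
  0.45×34.8 + 0.08×40.4 + 0.14×7.5 + 0.33×15.1 = 24.925%
Difference = 24.925 − 20.7412 = 4.1838 pp.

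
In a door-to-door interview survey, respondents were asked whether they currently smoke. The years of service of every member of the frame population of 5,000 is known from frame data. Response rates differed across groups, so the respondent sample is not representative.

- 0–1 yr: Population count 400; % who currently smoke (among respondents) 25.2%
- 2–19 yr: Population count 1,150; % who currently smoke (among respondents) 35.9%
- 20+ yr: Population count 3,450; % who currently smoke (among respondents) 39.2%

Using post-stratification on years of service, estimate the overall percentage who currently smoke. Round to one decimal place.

37.3%

Weight each group's respondent value by its population share:
  0–1 yr: (400/5,000) × 25.2 = 2.016
  2–19 yr: (1,150/5,000) × 35.9 = 8.257
  20+ yr: (3,450/5,000) × 39.2 = 27.048
Post-stratified estimate = 37.321 → 37.3%.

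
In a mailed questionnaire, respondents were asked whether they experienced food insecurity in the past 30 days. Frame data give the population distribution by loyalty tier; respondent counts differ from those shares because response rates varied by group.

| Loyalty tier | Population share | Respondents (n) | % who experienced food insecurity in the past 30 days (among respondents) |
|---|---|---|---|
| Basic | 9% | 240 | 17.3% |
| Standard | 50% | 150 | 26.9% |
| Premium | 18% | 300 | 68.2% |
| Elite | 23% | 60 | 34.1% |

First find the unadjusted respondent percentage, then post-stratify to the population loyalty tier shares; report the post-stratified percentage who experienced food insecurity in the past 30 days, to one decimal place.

35.1%

Naive respondent-only estimate (weights = respondent counts):
  (240/750)×17.3 + (150/750)×26.9 + (300/750)×68.2 + (60/750)×34.1 = 40.924%
Post-stratified estimate weights by population shares:
  0.09×17.3 + 0.5×26.9 + 0.18×68.2 + 0.23×34.1 = 35.126%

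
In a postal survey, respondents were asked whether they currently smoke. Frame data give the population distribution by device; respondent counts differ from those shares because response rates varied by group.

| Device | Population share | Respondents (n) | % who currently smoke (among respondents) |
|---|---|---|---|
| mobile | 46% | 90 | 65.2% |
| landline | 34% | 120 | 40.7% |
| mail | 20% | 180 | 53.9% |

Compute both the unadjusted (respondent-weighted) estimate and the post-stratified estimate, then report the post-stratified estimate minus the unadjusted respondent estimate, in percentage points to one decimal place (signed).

Without adjustment, the pooled respondent share is:
  (90/390)×65.2 + (120/390)×40.7 + (180/390)×53.9 = 52.4462%
Post-stratified estimate weights by population shares:
  0.46×65.2 + 0.34×40.7 + 0.2×53.9 = 54.61%
Difference = 54.61 − 52.4462 = 2.1638 pp.

+2.2 percentage points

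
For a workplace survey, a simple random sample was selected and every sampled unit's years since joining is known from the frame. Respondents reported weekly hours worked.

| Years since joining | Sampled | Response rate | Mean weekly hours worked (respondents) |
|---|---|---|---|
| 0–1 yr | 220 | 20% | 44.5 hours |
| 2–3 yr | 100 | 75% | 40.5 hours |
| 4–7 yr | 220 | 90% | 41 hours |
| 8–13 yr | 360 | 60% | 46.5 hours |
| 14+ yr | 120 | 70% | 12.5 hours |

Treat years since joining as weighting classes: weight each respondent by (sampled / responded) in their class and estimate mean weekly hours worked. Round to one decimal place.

40.3

Inverse-response-rate weighting restores each class to its sampled count, so class totals weight by n_sampled:
  0–1 yr: 220 × 44.5 = 9790
  2–3 yr: 100 × 40.5 = 4050
  4–7 yr: 220 × 41 = 9020
  8–13 yr: 360 × 46.5 = 16,740
  14+ yr: 120 × 12.5 = 1500
Adjusted estimate = 41,100 / 1,020 = 40.2941 → 40.3.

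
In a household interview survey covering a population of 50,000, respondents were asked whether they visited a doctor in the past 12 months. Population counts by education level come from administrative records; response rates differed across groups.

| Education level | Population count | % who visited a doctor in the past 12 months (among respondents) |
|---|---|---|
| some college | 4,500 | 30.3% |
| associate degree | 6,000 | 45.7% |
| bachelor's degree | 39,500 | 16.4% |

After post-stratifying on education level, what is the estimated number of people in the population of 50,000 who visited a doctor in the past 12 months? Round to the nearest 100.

10,600

Each cell contributes its population count × the respondent rate:
  some college: 4,500 × 30.3% = 1363.5
  associate degree: 6,000 × 45.7% = 2742
  bachelor's degree: 39,500 × 16.4% = 6478
Estimated total = 10583.5 → 10,600.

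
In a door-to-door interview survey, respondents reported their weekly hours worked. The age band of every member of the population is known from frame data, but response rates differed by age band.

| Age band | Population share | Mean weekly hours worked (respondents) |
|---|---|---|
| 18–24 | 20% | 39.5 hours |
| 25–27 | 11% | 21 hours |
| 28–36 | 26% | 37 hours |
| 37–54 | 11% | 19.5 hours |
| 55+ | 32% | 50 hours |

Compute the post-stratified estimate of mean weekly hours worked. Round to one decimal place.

Each cell contributes population-share × respondent value:
  18–24: 0.2 × 39.5 = 7.9
  25–27: 0.11 × 21 = 2.31
  28–36: 0.26 × 37 = 9.62
  37–54: 0.11 × 19.5 = 2.145
  55+: 0.32 × 50 = 16
Post-stratified estimate = 37.975 → 38.0.

38.0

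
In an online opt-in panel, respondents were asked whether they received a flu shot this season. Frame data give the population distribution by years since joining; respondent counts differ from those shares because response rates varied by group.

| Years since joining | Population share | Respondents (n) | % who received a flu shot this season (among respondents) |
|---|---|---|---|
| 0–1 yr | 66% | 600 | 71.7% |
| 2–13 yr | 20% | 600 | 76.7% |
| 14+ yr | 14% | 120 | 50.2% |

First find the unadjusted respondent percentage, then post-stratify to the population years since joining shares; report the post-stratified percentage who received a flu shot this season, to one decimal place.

Naive respondent-only estimate (weights = respondent counts):
  (600/1320)×71.7 + (600/1320)×76.7 + (120/1320)×50.2 = 72.0182%
Reweighting by population years since joining shares:
  0.66×71.7 + 0.2×76.7 + 0.14×50.2 = 69.69%

69.7%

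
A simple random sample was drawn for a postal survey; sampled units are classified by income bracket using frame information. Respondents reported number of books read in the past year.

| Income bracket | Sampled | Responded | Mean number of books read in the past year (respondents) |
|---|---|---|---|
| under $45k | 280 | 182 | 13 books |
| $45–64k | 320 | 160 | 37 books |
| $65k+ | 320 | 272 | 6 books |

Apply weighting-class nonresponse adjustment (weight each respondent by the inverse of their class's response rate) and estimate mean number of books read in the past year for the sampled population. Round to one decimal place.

18.9

Response rates by class: under $45k 182/280 = 65%, $45–64k 160/320 = 50%, $65k+ 272/320 = 85%.
Each respondent's weight = sampled/responded in their class; summing within a class gives n_sampled, so:
  under $45k: 280 × 13 = 3640
  $45–64k: 320 × 37 = 11,840
  $65k+: 320 × 6 = 1920
Adjusted estimate = 17,400 / 920 = 18.913 → 18.9.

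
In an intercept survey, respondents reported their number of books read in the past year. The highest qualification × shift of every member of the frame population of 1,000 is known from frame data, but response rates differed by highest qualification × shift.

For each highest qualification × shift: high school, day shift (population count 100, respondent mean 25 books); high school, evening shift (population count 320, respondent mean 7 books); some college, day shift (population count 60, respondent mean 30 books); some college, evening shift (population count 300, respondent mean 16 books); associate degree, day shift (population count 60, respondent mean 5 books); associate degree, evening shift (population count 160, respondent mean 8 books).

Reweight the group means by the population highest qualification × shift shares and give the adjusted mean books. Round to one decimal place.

Reweight to the known highest qualification × shift distribution:
  high school, day shift: (100/1,000) × 25 = 2.5
  high school, evening shift: (320/1,000) × 7 = 2.24
  some college, day shift: (60/1,000) × 30 = 1.8
  some college, evening shift: (300/1,000) × 16 = 4.8
  associate degree, day shift: (60/1,000) × 5 = 0.3
  associate degree, evening shift: (160/1,000) × 8 = 1.28
Post-stratified estimate = 12.92 → 12.9.

12.9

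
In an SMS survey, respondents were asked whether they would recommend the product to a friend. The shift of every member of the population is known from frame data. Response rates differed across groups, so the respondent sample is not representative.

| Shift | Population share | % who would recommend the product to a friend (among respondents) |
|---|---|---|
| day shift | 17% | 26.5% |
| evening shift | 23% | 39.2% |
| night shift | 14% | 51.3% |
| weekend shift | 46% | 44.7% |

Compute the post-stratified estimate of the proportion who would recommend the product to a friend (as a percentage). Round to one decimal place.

Each cell contributes population-share × respondent value:
  day shift: 0.17 × 26.5 = 4.505
  evening shift: 0.23 × 39.2 = 9.016
  night shift: 0.14 × 51.3 = 7.182
  weekend shift: 0.46 × 44.7 = 20.562
Post-stratified estimate = 41.265 → 41.3%.

41.3%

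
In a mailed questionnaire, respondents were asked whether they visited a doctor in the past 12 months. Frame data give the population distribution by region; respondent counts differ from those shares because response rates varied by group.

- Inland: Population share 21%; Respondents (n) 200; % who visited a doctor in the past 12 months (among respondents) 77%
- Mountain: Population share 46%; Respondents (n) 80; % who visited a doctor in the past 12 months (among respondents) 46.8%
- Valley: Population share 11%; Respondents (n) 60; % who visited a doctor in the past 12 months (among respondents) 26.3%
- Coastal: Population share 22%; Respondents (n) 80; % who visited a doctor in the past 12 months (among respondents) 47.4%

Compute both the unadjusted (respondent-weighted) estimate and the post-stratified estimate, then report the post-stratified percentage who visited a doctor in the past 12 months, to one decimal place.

51.0%

Naive respondent-only estimate (weights = respondent counts):
  (200/420)×77 + (80/420)×46.8 + (60/420)×26.3 + (80/420)×47.4 = 58.3667%
Post-stratifying to population shares instead:
  0.21×77 + 0.46×46.8 + 0.11×26.3 + 0.22×47.4 = 51.019%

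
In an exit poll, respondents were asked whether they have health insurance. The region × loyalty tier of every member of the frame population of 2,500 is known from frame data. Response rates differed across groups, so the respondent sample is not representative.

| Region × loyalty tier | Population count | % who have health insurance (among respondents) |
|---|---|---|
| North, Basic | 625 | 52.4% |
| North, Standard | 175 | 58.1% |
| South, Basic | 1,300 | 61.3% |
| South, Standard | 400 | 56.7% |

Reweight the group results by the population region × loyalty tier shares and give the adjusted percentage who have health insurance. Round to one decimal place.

58.1%

Reweight to the known region × loyalty tier distribution:
  North, Basic: (625/2,500) × 52.4 = 13.1
  North, Standard: (175/2,500) × 58.1 = 4.067
  South, Basic: (1,300/2,500) × 61.3 = 31.876
  South, Standard: (400/2,500) × 56.7 = 9.072
Post-stratified estimate = 58.115 → 58.1%.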